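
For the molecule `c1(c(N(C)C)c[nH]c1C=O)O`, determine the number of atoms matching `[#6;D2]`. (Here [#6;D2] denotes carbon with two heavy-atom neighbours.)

2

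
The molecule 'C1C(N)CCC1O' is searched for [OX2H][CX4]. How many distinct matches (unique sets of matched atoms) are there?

1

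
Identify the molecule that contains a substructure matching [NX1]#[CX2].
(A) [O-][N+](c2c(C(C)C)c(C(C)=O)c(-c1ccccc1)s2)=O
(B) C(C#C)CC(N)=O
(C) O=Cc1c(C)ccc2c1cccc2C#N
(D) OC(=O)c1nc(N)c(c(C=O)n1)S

C

[NX1]#[CX2] describes a nitrogen triple-bonded to a two-connected carbon (a nitrile).
(A) has a nitro group (-[N+](=O)[O-]) but there is no C#N triple bond.
(B) has a primary amide (-C(=O)NH2) but the nitrogen is NX3, not NX1.
(C) contains a nitrile (-C#N), which satisfies every atom and bond constraint.
(D) has a primary amino group (-NH2) but the nitrogen is NX3 (three connections), not NX1 triple-bonded.
So the answer is (C).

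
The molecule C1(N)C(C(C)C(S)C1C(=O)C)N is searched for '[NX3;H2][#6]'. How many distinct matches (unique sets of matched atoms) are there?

[NX3;H2][#6] is the SMARTS for a primary amine: a trivalent nitrogen with two H attached to carbon.
The molecule carries 2 separate instances of a primary amino group (-NH2) meeting every constraint; each maps to a distinct set of atoms, giving 2 matches.

2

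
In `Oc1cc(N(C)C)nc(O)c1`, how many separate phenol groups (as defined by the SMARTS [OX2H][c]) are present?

[OX2H][c] is the SMARTS for a phenol: a hydroxyl oxygen attached to an aromatic carbon.
The molecule carries 2 separate instances of a hydroxyl group (-OH) meeting every constraint; each maps to a distinct set of atoms, giving 2 matches.

2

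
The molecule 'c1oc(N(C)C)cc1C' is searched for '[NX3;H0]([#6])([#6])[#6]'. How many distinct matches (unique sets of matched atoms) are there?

1

[NX3;H0]([#6])([#6])[#6] is the SMARTS for a tertiary amine: a trivalent nitrogen with no H, bonded to three carbons.
Exactly one fragment in the molecule meets all constraints, giving 1 match.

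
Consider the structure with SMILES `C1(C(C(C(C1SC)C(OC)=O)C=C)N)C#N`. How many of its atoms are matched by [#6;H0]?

The query [#6;H0] means: any carbon with no attached hydrogen.
Check the 16 heavy atoms by environment: 6× C (H1) → no; 2× C (H0) → match; 1× N (H0) → no; 2× O (H0) → no; 2× C (H3) → no; 1× S (H0) → no; 1× N (H2) → no; 1× C (H2) → no.
That gives 2 matching atoms.

2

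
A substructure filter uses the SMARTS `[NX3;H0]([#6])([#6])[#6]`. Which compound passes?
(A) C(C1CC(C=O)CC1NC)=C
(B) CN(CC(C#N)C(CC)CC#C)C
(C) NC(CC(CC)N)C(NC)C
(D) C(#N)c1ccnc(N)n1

[NX3;H0]([#6])([#6])[#6] describes a trivalent nitrogen with no H, bonded to three carbons (a tertiary amine).
(A) has an N-methylamino group (-NHCH3) but the nitrogen still has one H (H1), not H0.
(B) contains a dimethylamino group (-N(CH3)2), which satisfies every atom and bond constraint.
(C) has a primary amino group (-NH2) but the nitrogen has H2, not H0 with three carbons.
(D) has a primary amino group (-NH2) but the nitrogen has H2, not H0 with three carbons.
So the answer is (B).

B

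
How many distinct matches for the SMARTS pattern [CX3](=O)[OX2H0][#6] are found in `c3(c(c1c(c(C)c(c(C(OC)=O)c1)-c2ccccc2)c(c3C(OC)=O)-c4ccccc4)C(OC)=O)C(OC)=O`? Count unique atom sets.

4

[CX3](=O)[OX2H0][#6] is the SMARTS for an ester: a carbonyl carbon bonded to an oxygen that is itself bonded to carbon (no H on that O).
The molecule carries 4 separate instances of a methyl-ester group (-C(=O)OCH3) meeting every constraint; each maps to a distinct set of atoms, giving 4 matches.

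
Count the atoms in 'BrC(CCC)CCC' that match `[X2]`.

The query [X2] means: any atom with exactly two total connections (bonds + H).
Check the 8 heavy atoms by environment: 7× C (X4) → no; 1× Br (X1) → no.
No environment satisfies the query, so 0 matching atoms.

0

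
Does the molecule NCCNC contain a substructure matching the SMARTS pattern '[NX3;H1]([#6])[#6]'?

Yes

The pattern [NX3;H1]([#6])[#6] describes a trivalent nitrogen with one H, bonded to two carbons — a secondary amine.
The molecule carries an N-methylamino group (-NHCH3), whose atoms satisfy every constraint of the query, so the pattern matches.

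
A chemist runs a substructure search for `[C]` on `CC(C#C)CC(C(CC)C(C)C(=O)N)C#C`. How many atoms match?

14

Check the 16 heavy atoms by environment: 14× C → match; 1× O → no; 1× N → no.
That gives 14 matching atoms.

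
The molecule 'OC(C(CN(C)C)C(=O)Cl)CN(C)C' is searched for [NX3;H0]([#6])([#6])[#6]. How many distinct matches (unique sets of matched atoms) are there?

2

[NX3;H0]([#6])([#6])[#6] is the SMARTS for a tertiary amine: a trivalent nitrogen with no H, bonded to three carbons.
The molecule carries 2 separate instances of a dimethylamino group (-N(CH3)2) meeting every constraint; each maps to a distinct set of atoms, giving 2 matches.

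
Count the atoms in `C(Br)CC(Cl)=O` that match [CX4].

2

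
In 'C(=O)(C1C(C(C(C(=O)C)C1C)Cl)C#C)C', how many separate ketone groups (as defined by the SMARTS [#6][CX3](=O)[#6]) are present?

2

[#6][CX3](=O)[#6] is the SMARTS for a ketone: a carbonyl carbon (no H) flanked by two carbons.
The molecule carries 2 separate instances of an acetyl/ketone group (-C(=O)CH3) meeting every constraint; each maps to a distinct set of atoms, giving 2 matches.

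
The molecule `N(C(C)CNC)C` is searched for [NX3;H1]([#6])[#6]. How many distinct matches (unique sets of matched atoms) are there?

2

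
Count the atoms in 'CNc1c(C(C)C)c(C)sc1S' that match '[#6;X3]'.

4

Check the 12 heavy atoms by environment: 1× s (aromatic, X2) → no; 4× c (aromatic, X3) → match; 5× C (X4) → no; 1× S (X2) → no; 1× N (X3) → no.
That gives 4 matching atoms.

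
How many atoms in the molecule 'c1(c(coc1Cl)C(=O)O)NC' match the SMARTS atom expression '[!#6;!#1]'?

5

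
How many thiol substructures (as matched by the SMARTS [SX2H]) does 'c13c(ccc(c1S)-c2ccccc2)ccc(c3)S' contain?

[SX2H] is the SMARTS for a thiol: an aliphatic sulfur with two connections, one being H.
The molecule carries 2 separate instances of a thiol (-SH) meeting every constraint; each maps to a distinct set of atoms, giving 2 matches.

2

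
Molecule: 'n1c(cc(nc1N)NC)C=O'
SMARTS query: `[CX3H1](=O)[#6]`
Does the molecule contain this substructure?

The pattern [CX3H1](=O)[#6] describes an sp2 carbon with one H, double-bonded to O and single-bonded to carbon — an aldehyde.
The molecule carries an aldehyde (-CHO), whose atoms satisfy every constraint of the query, so the pattern matches.

Yes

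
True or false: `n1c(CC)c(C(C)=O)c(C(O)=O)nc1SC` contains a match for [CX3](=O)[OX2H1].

The pattern [CX3](=O)[OX2H1] describes an sp2 carbon double-bonded to O and single-bonded to an -OH oxygen — a carboxylic acid.
The molecule carries a carboxylic acid group (-C(=O)OH), whose atoms satisfy every constraint of the query, so the pattern matches.

True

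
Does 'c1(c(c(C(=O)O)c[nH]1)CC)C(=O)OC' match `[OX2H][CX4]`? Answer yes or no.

The pattern [OX2H][CX4] describes a hydroxyl oxygen bound to an sp3 (X4) carbon — an aliphatic alcohol.
The closest candidate here is a carboxylic acid group (-C(=O)OH), but the -OH is on a CX3 carbonyl carbon, not a CX4 carbon. No other fragment satisfies the full query, so there is no match.

No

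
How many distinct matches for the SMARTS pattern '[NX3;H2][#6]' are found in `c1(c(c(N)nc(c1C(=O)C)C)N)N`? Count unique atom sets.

3

[NX3;H2][#6] is the SMARTS for a primary amine: a trivalent nitrogen with two H attached to carbon.
The molecule carries 3 separate instances of a primary amino group (-NH2) meeting every constraint; each maps to a distinct set of atoms, giving 3 matches.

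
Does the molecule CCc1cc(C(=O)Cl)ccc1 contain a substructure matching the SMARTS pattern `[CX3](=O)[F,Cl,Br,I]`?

The pattern [CX3](=O)[F,Cl,Br,I] describes a carbonyl carbon bonded to a halogen — an acyl halide.
The molecule carries an acyl chloride (-C(=O)Cl), whose atoms satisfy every constraint of the query, so the pattern matches.

Yes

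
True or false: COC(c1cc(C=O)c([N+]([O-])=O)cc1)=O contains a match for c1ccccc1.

True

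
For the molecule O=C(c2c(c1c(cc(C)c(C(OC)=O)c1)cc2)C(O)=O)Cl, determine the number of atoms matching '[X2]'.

2

Check the 21 heavy atoms by environment: 10× c (aromatic, X3) → no; 2× C (X4) → no; 3× C (X3) → no; 3× O (X1) → no; 2× O (X2) → match; 1× Cl (X1) → no.
That gives 2 matching atoms.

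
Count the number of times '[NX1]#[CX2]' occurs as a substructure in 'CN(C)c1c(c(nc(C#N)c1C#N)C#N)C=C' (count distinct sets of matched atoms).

3

[NX1]#[CX2] is the SMARTS for a nitrile: a nitrogen triple-bonded to a two-connected carbon.
The molecule carries 3 separate instances of a nitrile (-C#N) meeting every constraint; each maps to a distinct set of atoms, giving 3 matches.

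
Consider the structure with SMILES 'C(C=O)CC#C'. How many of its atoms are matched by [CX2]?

The query [CX2] means: C with X2: aliphatic carbon with exactly 2 total connections.
Check the 6 heavy atoms by environment: 2× C (X4) → no; 2× C (X2) → match; 1× C (X3) → no; 1× O (X1) → no.
That gives 2 matching atoms.

2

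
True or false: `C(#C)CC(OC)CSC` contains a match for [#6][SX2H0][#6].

True

The pattern [#6][SX2H0][#6] describes an aliphatic sulfur bridging two carbons with no H on the sulfur — a thioether.
The molecule carries a methylthio ether (-SCH3), whose atoms satisfy every constraint of the query, so the pattern matches.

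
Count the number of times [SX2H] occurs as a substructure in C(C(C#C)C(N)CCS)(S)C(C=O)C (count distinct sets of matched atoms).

2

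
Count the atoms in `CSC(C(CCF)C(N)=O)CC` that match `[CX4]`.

7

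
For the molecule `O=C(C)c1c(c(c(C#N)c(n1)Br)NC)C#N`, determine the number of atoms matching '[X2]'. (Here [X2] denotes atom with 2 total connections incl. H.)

The query [X2] means: any atom with exactly two total connections (bonds + H).
Check the 16 heavy atoms by environment: 1× n (aromatic, X2) → match; 5× c (aromatic, X3) → no; 1× Br (X1) → no; 2× C (X2) → match; 2× N (X1) → no; 1× N (X3) → no; 2× C (X4) → no; 1× C (X3) → no; 1× O (X1) → no.
Summing the matching environments: 1 + 2 = 3 matching atoms.

3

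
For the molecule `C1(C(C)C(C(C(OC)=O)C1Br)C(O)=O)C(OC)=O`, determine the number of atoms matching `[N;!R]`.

0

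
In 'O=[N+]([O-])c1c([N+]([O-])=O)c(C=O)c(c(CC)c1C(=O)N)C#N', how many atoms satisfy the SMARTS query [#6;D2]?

3

Check the 21 heavy atoms by environment: 6× c (aromatic, D3) → no; 3× C (D2) → match; 1× C (D1) → no; 2× N (D1) → no; 2× N (charge +1, D3) → no; 2× O (charge -1, D1) → no; 4× O (D1) → no; 1× C (D3) → no.
That gives 3 matching atoms.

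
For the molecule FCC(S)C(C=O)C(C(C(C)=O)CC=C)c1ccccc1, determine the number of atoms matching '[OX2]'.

The query [OX2] means: aliphatic oxygen with two total connections — ether, hydroxyl, or ester single-bond O.
Check the 21 heavy atoms by environment: 7× C (X4) → no; 1× S (X2) → no; 4× C (X3) → no; 2× O (X1) → no; 1× F (X1) → no; 6× c (aromatic, X3) → no.
No environment satisfies the query, so 0 matching atoms.

0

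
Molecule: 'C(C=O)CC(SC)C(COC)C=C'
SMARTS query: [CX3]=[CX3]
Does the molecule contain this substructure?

The pattern [CX3]=[CX3] describes a non-aromatic C=C double bond between two sp2 carbons — an alkene.
The molecule carries a vinyl group (-CH=CH2), whose atoms satisfy every constraint of the query, so the pattern matches.

Yes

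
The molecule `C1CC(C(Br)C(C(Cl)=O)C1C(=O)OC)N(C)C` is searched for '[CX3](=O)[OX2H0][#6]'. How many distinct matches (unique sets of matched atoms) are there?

[CX3](=O)[OX2H0][#6] is the SMARTS for an ester: a carbonyl carbon bonded to an oxygen that is itself bonded to carbon (no H on that O).
Exactly one fragment in the molecule meets all constraints, giving 1 match.

1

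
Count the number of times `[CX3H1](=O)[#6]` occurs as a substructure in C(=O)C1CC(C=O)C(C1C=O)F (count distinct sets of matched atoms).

3

[CX3H1](=O)[#6] is the SMARTS for an aldehyde: an sp2 carbon with one H, double-bonded to O and single-bonded to carbon.
The molecule carries 3 separate instances of an aldehyde (-CHO) meeting every constraint; each maps to a distinct set of atoms, giving 3 matches.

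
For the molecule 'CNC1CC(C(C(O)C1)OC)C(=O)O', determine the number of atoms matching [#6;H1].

The query [#6;H1] means: any carbon bearing exactly one hydrogen.
Check the 14 heavy atoms by environment: 4× C (H1) → match; 2× C (H2) → no; 2× O (H1) → no; 1× C (H0) → no; 2× O (H0) → no; 2× C (H3) → no; 1× N (H1) → no.
That gives 4 matching atoms.

4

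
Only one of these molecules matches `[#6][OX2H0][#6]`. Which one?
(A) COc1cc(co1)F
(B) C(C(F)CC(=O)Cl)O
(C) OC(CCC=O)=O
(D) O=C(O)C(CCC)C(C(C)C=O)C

A

[#6][OX2H0][#6] describes an aliphatic oxygen bridging two carbons with no H on the oxygen (an ether).
(A) contains a methoxy ether (-OCH3), which satisfies every atom and bond constraint.
(B) has a hydroxyl group (-OH) but the oxygen has H1, not H0 bridging two carbons.
(C) has a carboxylic acid group (-C(=O)OH) but the -OH oxygen has H1; the =O is OX1, not OX2.
(D) has a carboxylic acid group (-C(=O)OH) but the -OH oxygen has H1; the =O is OX1, not OX2.
So the answer is (A).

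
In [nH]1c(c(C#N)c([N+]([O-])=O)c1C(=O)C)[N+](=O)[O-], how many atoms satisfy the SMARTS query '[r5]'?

5

The query [r5] means: r5 matches atoms in a five-membered ring.
Check the 16 heavy atoms by environment: 1× n (aromatic, in 5-ring) → match; 4× c (aromatic, in 5-ring) → match; 2× N (charge +1, acyclic) → no; 2× O (charge -1, acyclic) → no; 3× O (acyclic) → no; 3× C (acyclic) → no; 1× N (acyclic) → no.
Summing the matching environments: 1 + 4 = 5 matching atoms.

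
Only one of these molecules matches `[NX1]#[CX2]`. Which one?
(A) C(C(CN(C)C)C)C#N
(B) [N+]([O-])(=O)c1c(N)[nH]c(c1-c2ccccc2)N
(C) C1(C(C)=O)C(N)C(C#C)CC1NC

[NX1]#[CX2] describes a nitrogen triple-bonded to a two-connected carbon (a nitrile).
(A) contains a nitrile (-C#N), which satisfies every atom and bond constraint.
(B) has a nitro group (-[N+](=O)[O-]) but there is no C#N triple bond.
(C) has a primary amino group (-NH2) but the nitrogen is NX3 (three connections), not NX1 triple-bonded.
So the answer is (A).

A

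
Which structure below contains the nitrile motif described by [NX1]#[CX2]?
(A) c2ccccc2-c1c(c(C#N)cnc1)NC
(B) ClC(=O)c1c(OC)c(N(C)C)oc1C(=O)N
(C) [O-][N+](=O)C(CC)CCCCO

A

[NX1]#[CX2] describes a nitrogen triple-bonded to a two-connected carbon (a nitrile).
(A) contains a nitrile (-C#N), which satisfies every atom and bond constraint.
(B) has a primary amide (-C(=O)NH2) but the nitrogen is NX3, not NX1.
(C) has a nitro group (-[N+](=O)[O-]) but there is no C#N triple bond.
So the answer is (A).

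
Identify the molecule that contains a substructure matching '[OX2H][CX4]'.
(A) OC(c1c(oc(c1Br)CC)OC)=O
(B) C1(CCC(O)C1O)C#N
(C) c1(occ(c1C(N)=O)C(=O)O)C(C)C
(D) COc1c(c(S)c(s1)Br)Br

B

[OX2H][CX4] describes a hydroxyl oxygen bound to an sp3 (X4) carbon (an aliphatic alcohol).
(A) has a carboxylic acid group (-C(=O)OH) but the -OH is on a CX3 carbonyl carbon, not a CX4 carbon.
(B) contains a hydroxyl group (-OH), which satisfies every atom and bond constraint.
(C) has a carboxylic acid group (-C(=O)OH) but the -OH is on a CX3 carbonyl carbon, not a CX4 carbon.
(D) has a methoxy ether (-OCH3) but the oxygen has H0 (ether), not H1.
So the answer is (B).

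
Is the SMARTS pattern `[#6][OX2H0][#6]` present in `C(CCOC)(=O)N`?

Yes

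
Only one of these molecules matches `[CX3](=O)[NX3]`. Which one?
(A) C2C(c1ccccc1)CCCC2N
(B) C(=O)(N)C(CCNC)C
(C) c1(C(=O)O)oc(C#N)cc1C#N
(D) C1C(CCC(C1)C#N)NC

B

[CX3](=O)[NX3] describes a carbonyl carbon bonded to a trivalent nitrogen (an amide).
(A) has a primary amino group (-NH2) but the -NH2 is not attached to a carbonyl carbon.
(B) contains a primary amide (-C(=O)NH2), which satisfies every atom and bond constraint.
(C) has a nitrile (-C#N) but the nitrile N is NX1 (triple-bonded), not NX3.
(D) has a nitrile (-C#N) but the nitrile N is NX1 (triple-bonded), not NX3.
So the answer is (B).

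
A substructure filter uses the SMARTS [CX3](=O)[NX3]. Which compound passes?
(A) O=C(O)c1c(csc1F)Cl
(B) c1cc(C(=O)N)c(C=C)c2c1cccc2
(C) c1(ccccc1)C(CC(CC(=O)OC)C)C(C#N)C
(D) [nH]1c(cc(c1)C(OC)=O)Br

B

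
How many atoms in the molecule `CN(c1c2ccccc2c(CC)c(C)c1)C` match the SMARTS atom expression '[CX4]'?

5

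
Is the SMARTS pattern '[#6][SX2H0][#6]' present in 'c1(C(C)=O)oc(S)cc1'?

The pattern [#6][SX2H0][#6] describes an aliphatic sulfur bridging two carbons with no H on the sulfur — a thioether.
The closest candidate here is a thiol (-SH), but the sulfur has H1, not H0 bridging two carbons. No other fragment satisfies the full query, so there is no match.

No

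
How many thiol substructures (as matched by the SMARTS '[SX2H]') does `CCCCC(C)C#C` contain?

0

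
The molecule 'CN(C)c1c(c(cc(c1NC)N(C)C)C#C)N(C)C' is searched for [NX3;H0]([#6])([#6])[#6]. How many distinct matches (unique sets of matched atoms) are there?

3

[NX3;H0]([#6])([#6])[#6] is the SMARTS for a tertiary amine: a trivalent nitrogen with no H, bonded to three carbons.
The molecule carries 3 separate instances of a dimethylamino group (-N(CH3)2) meeting every constraint; each maps to a distinct set of atoms, giving 3 matches.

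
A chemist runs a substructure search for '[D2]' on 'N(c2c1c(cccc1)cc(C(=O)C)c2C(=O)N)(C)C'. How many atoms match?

5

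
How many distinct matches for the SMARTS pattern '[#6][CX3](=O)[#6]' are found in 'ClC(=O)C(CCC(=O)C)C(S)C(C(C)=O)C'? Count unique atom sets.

2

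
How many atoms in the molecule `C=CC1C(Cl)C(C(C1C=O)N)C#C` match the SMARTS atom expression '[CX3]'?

3

Check the 13 heavy atoms by environment: 5× C (X4) → no; 2× C (X2) → no; 1× N (X3) → no; 3× C (X3) → match; 1× O (X1) → no; 1× Cl (X1) → no.
That gives 3 matching atoms.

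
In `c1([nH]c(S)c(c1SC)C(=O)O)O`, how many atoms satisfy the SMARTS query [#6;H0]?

The query [#6;H0] means: any carbon with no attached hydrogen.
Check the 12 heavy atoms by environment: 1× n (aromatic, H1) → no; 4× c (aromatic, H0) → match; 2× O (H1) → no; 1× C (H0) → match; 1× O (H0) → no; 1× S (H1) → no; 1× S (H0) → no; 1× C (H3) → no.
Summing the matching environments: 4 + 1 = 5 matching atoms.

5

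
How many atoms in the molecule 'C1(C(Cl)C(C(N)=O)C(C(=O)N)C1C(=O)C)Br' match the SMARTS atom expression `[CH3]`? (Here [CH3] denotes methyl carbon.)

The query [CH3] means: aliphatic carbon with exactly three hydrogens.
Check the 16 heavy atoms by environment: 5× C (H1) → no; 1× Br (H0) → no; 1× Cl (H0) → no; 3× C (H0) → no; 3× O (H0) → no; 1× C (H3) → match; 2× N (H2) → no.
That gives 1 matching atom.

1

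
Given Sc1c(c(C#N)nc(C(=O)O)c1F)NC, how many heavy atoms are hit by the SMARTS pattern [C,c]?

8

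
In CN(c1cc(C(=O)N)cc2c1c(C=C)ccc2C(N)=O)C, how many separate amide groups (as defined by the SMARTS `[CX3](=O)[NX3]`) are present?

2

[CX3](=O)[NX3] is the SMARTS for an amide: a carbonyl carbon bonded to a trivalent nitrogen.
The molecule carries 2 separate instances of a primary amide (-C(=O)NH2) meeting every constraint; each maps to a distinct set of atoms, giving 2 matches.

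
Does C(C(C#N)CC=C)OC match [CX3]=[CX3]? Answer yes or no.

The pattern [CX3]=[CX3] describes a non-aromatic C=C double bond between two sp2 carbons — an alkene.
The molecule carries a vinyl group (-CH=CH2), whose atoms satisfy every constraint of the query, so the pattern matches.

Yes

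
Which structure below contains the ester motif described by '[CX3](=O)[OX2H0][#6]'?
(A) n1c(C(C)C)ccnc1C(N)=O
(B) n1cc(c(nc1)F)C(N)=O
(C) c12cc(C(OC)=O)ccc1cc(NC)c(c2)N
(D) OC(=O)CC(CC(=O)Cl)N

[CX3](=O)[OX2H0][#6] describes a carbonyl carbon bonded to an oxygen that is itself bonded to carbon (no H on that O) (an ester).
(A) has a primary amide (-C(=O)NH2) but the carbonyl is bonded to N, not to an O-C linkage.
(B) has a primary amide (-C(=O)NH2) but the carbonyl is bonded to N, not to an O-C linkage.
(C) contains a methyl-ester group (-C(=O)OCH3), which satisfies every atom and bond constraint.
(D) has a carboxylic acid group (-C(=O)OH) but the singly-bonded O carries H (OX2H1, not H0).
So the answer is (C).

C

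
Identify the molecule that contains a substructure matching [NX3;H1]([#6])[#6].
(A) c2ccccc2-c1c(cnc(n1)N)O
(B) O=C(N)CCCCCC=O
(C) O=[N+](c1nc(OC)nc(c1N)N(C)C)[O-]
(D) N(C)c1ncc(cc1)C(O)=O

D

[NX3;H1]([#6])[#6] describes a trivalent nitrogen with one H, bonded to two carbons (a secondary amine).
(A) has a primary amino group (-NH2) but the nitrogen has H2 and only one carbon neighbour.
(B) has a primary amide (-C(=O)NH2) but the -C(=O)NH2 nitrogen has H2, not H1.
(C) has a primary amino group (-NH2) but the nitrogen has H2 and only one carbon neighbour.
(D) contains an N-methylamino group (-NHCH3), which satisfies every atom and bond constraint.
So the answer is (D).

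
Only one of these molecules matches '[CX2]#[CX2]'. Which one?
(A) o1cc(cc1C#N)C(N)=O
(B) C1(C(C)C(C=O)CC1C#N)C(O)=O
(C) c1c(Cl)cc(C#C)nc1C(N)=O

C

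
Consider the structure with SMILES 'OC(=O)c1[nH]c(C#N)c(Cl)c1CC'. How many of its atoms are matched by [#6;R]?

The query [#6;R] means: carbon that is part of a ring.
Check the 13 heavy atoms by environment: 1× n (aromatic, in 5-ring) → no; 4× c (aromatic, in 5-ring) → match; 1× Cl (acyclic) → no; 4× C (acyclic) → no; 1× N (acyclic) → no; 2× O (acyclic) → no.
That gives 4 matching atoms.

4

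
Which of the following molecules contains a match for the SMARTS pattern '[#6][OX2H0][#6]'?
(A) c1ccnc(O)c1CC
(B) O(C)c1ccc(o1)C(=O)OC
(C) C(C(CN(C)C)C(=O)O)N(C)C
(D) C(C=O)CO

B

[#6][OX2H0][#6] describes an aliphatic oxygen bridging two carbons with no H on the oxygen (an ether).
(A) has a hydroxyl group (-OH) but the oxygen has H1, not H0 bridging two carbons.
(B) contains a methoxy ether (-OCH3), which satisfies every atom and bond constraint.
(C) has a carboxylic acid group (-C(=O)OH) but the -OH oxygen has H1; the =O is OX1, not OX2.
(D) has a hydroxyl group (-OH) but the oxygen has H1, not H0 bridging two carbons.
So the answer is (B).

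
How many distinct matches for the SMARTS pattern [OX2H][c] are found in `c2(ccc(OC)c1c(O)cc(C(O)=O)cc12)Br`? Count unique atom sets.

1

[OX2H][c] is the SMARTS for a phenol: a hydroxyl oxygen attached to an aromatic carbon.
Exactly one fragment in the molecule meets all constraints, giving 1 match.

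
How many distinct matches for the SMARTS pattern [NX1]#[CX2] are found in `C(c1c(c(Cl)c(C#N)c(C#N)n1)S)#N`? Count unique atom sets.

3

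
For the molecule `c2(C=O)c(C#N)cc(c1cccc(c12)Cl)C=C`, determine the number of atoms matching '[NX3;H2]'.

The query [NX3;H2] means: aliphatic N with 3 total connections, two of them H — an -NH2 nitrogen (amine or amide).
Check the 17 heavy atoms by environment: 6× c (aromatic, H0, X3) → no; 4× c (aromatic, H1, X3) → no; 1× C (H0, X2) → no; 1× N (H0, X1) → no; 1× Cl (H0, X1) → no; 2× C (H1, X3) → no; 1× O (H0, X1) → no; 1× C (H2, X3) → no.
No environment satisfies the query, so 0 matching atoms.

0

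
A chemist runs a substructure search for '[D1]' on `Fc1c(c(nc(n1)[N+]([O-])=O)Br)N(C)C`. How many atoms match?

6

The query [D1] means: atom with exactly one heavy-atom neighbour (degree 1).
Check the 14 heavy atoms by environment: 2× n (aromatic, D2) → no; 4× c (aromatic, D3) → no; 1× N (D3) → no; 2× C (D1) → match; 1× N (charge +1, D3) → no; 1× O (charge -1, D1) → match; 1× O (D1) → match; 1× Br (D1) → match; 1× F (D1) → match.
Summing the matching environments: 2 + 1 + 1 + 1 + 1 = 6 matching atoms.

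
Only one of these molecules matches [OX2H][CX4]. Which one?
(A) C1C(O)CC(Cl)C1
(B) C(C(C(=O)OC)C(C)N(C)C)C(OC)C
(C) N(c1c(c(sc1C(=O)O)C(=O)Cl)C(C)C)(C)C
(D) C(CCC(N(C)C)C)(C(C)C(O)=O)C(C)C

A

[OX2H][CX4] describes a hydroxyl oxygen bound to an sp3 (X4) carbon (an aliphatic alcohol).
(A) contains a hydroxyl group (-OH), which satisfies every atom and bond constraint.
(B) has a methoxy ether (-OCH3) but the oxygen has H0 (ether), not H1.
(C) has a carboxylic acid group (-C(=O)OH) but the -OH is on a CX3 carbonyl carbon, not a CX4 carbon.
(D) has a carboxylic acid group (-C(=O)OH) but the -OH is on a CX3 carbonyl carbon, not a CX4 carbon.
So the answer is (A).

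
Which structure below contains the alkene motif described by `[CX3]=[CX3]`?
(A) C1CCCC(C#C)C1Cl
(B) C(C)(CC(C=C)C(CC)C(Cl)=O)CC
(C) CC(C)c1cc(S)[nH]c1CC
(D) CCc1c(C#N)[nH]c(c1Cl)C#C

B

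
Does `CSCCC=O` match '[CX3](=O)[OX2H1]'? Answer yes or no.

The pattern [CX3](=O)[OX2H1] describes an sp2 carbon double-bonded to O and single-bonded to an -OH oxygen — a carboxylic acid.
The closest candidate here is an aldehyde (-CHO), but there is no singly-bonded oxygen on the carbonyl carbon. No other fragment satisfies the full query, so there is no match.

No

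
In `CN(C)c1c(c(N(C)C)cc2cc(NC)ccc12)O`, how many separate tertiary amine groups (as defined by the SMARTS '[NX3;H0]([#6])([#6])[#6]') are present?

2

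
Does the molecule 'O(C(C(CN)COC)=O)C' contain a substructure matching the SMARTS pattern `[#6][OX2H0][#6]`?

Yes

The pattern [#6][OX2H0][#6] describes an aliphatic oxygen bridging two carbons with no H on the oxygen — an ether.
The molecule carries a methoxy ether (-OCH3), whose atoms satisfy every constraint of the query, so the pattern matches.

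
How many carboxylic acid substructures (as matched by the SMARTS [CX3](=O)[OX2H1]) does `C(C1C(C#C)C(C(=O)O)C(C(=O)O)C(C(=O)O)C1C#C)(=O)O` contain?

[CX3](=O)[OX2H1] is the SMARTS for a carboxylic acid: an sp2 carbon double-bonded to O and single-bonded to an -OH oxygen.
The molecule carries 4 separate instances of a carboxylic acid group (-C(=O)OH) meeting every constraint; each maps to a distinct set of atoms, giving 4 matches.

4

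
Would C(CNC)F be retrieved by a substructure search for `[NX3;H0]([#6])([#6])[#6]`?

The pattern [NX3;H0]([#6])([#6])[#6] describes a trivalent nitrogen with no H, bonded to three carbons — a tertiary amine.
The closest candidate here is an N-methylamino group (-NHCH3), but the nitrogen still has one H (H1), not H0. No other fragment satisfies the full query, so there is no match.

No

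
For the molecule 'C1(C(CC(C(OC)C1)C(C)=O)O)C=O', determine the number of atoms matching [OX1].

The query [OX1] means: aliphatic oxygen with one total connection — typically a carbonyl =O or an oxide.
Check the 14 heavy atoms by environment: 8× C (X4) → no; 2× O (X2) → no; 2× C (X3) → no; 2× O (X1) → match.
That gives 2 matching atoms.

2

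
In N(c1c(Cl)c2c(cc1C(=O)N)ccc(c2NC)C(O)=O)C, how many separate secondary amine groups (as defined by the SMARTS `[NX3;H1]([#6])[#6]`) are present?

2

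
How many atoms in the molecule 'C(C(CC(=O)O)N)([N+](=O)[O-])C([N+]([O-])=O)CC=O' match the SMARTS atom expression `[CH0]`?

1

The query [CH0] means: aliphatic carbon with no attached hydrogen.
Check the 17 heavy atoms by environment: 2× C (H2) → no; 4× C (H1) → no; 1× C (H0) → match; 4× O (H0) → no; 1× O (H1) → no; 1× N (H2) → no; 2× N (charge +1, H0) → no; 2× O (charge -1, H0) → no.
That gives 1 matching atom.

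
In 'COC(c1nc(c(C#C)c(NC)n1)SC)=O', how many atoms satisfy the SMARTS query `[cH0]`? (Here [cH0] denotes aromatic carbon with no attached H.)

4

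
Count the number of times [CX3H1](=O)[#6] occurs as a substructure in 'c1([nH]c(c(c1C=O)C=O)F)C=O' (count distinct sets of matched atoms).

[CX3H1](=O)[#6] is the SMARTS for an aldehyde: an sp2 carbon with one H, double-bonded to O and single-bonded to carbon.
The molecule carries 3 separate instances of an aldehyde (-CHO) meeting every constraint; each maps to a distinct set of atoms, giving 3 matches.

3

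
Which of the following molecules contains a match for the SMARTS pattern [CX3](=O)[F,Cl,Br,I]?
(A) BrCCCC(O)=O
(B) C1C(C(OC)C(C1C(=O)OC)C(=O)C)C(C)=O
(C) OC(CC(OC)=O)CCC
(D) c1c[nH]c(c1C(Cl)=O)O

D

[CX3](=O)[F,Cl,Br,I] describes a carbonyl carbon bonded to a halogen (an acyl halide).
(A) has a carboxylic acid group (-C(=O)OH) but the carbonyl is bonded to -OH, not to a halogen.
(B) has a methyl-ester group (-C(=O)OCH3) but the carbonyl is bonded to -O-C, not to a halogen.
(C) has a methyl-ester group (-C(=O)OCH3) but the carbonyl is bonded to -O-C, not to a halogen.
(D) contains an acyl chloride (-C(=O)Cl), which satisfies every atom and bond constraint.
So the answer is (D).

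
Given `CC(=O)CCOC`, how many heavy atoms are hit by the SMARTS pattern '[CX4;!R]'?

The query [CX4;!R] means: aliphatic carbon with four total connections, not in a ring.
Check the 7 heavy atoms by environment: 4× C (X4, acyclic) → match; 1× C (X3, acyclic) → no; 1× O (X1, acyclic) → no; 1× O (X2, acyclic) → no.
That gives 4 matching atoms.

4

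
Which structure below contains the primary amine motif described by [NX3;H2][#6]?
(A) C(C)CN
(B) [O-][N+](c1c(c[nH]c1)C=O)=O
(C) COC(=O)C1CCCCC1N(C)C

[NX3;H2][#6] describes a trivalent nitrogen with two H attached to carbon (a primary amine).
(A) contains a primary amino group (-NH2), which satisfies every atom and bond constraint.
(B) has a nitro group (-[N+](=O)[O-]) but the nitrogen is [N+] with no H, not NX3H2.
(C) has a dimethylamino group (-N(CH3)2) but the nitrogen has H0, not H2.
So the answer is (A).

A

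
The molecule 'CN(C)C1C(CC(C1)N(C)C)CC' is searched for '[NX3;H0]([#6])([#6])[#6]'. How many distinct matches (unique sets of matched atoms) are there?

[NX3;H0]([#6])([#6])[#6] is the SMARTS for a tertiary amine: a trivalent nitrogen with no H, bonded to three carbons.
The molecule carries 2 separate instances of a dimethylamino group (-N(CH3)2) meeting every constraint; each maps to a distinct set of atoms, giving 2 matches.

2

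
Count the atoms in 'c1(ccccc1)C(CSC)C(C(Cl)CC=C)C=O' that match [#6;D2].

Check the 18 heavy atoms by environment: 4× C (D2) → match; 3× C (D3) → no; 2× C (D1) → no; 1× c (aromatic, D3) → no; 5× c (aromatic, D2) → match; 1× Cl (D1) → no; 1× S (D2) → no; 1× O (D1) → no.
Summing the matching environments: 4 + 5 = 9 matching atoms.

9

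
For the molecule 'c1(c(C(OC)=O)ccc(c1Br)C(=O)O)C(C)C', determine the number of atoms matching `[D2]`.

3

The query [D2] means: atom with exactly two heavy-atom neighbours.
Check the 17 heavy atoms by environment: 4× c (aromatic, D3) → no; 2× c (aromatic, D2) → match; 3× C (D3) → no; 3× O (D1) → no; 1× O (D2) → match; 3× C (D1) → no; 1× Br (D1) → no.
Summing the matching environments: 2 + 1 = 3 matching atoms.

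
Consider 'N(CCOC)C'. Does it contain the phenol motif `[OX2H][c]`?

No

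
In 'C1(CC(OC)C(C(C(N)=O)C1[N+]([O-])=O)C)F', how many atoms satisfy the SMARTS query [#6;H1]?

5

The query [#6;H1] means: any carbon bearing exactly one hydrogen.
Check the 16 heavy atoms by environment: 5× C (H1) → match; 1× C (H2) → no; 3× O (H0) → no; 2× C (H3) → no; 1× F (H0) → no; 1× N (charge +1, H0) → no; 1× O (charge -1, H0) → no; 1× C (H0) → no; 1× N (H2) → no.
That gives 5 matching atoms.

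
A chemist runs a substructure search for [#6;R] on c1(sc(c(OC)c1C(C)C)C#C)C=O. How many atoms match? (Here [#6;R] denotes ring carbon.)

4

The query [#6;R] means: carbon that is part of a ring.
Check the 14 heavy atoms by environment: 1× s (aromatic, in 5-ring) → no; 4× c (aromatic, in 5-ring) → match; 7× C (acyclic) → no; 2× O (acyclic) → no.
That gives 4 matching atoms.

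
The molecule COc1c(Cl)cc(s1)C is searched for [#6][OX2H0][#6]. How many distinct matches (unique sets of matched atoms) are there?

[#6][OX2H0][#6] is the SMARTS for an ether: an aliphatic oxygen bridging two carbons with no H on the oxygen.
Exactly one fragment in the molecule meets all constraints, giving 1 match.

1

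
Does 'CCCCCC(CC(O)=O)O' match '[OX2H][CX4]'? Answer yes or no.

The pattern [OX2H][CX4] describes a hydroxyl oxygen bound to an sp3 (X4) carbon — an aliphatic alcohol.
The molecule carries a hydroxyl group (-OH), whose atoms satisfy every constraint of the query, so the pattern matches.

Yes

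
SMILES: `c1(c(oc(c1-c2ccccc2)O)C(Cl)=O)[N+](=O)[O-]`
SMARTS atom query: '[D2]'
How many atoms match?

The query [D2] means: atom with exactly two heavy-atom neighbours.
Check the 18 heavy atoms by environment: 1× o (aromatic, D2) → match; 5× c (aromatic, D3) → no; 1× N (charge +1, D3) → no; 1× O (charge -1, D1) → no; 3× O (D1) → no; 5× c (aromatic, D2) → match; 1× C (D3) → no; 1× Cl (D1) → no.
Summing the matching environments: 1 + 5 = 6 matching atoms.

6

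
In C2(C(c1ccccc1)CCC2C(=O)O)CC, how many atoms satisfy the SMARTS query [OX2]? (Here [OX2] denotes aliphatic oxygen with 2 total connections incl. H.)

1

The query [OX2] means: aliphatic oxygen with two total connections — ether, hydroxyl, or ester single-bond O.
Check the 16 heavy atoms by environment: 7× C (X4) → no; 6× c (aromatic, X3) → no; 1× C (X3) → no; 1× O (X1) → no; 1× O (X2) → match.
That gives 1 matching atom.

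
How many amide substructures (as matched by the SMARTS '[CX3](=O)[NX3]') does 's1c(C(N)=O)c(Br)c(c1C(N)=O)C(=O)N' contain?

3

[CX3](=O)[NX3] is the SMARTS for an amide: a carbonyl carbon bonded to a trivalent nitrogen.
The molecule carries 3 separate instances of a primary amide (-C(=O)NH2) meeting every constraint; each maps to a distinct set of atoms, giving 3 matches.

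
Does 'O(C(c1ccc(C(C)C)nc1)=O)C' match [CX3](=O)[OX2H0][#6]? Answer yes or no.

The pattern [CX3](=O)[OX2H0][#6] describes a carbonyl carbon bonded to an oxygen that is itself bonded to carbon (no H on that O) — an ester.
The molecule carries a methyl-ester group (-C(=O)OCH3), whose atoms satisfy every constraint of the query, so the pattern matches.

Yes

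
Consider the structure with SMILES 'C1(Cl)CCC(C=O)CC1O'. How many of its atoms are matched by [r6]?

The query [r6] means: r6 matches atoms in a six-membered ring.
Check the 10 heavy atoms by environment: 6× C (in 6-ring) → match; 1× C (acyclic) → no; 2× O (acyclic) → no; 1× Cl (acyclic) → no.
That gives 6 matching atoms.

6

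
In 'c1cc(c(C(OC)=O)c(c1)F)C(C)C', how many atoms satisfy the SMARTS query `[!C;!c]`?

3

Check the 14 heavy atoms by environment: 6× c (aromatic) → no; 5× C → no; 2× O → match; 1× F → match.
Summing the matching environments: 2 + 1 = 3 matching atoms.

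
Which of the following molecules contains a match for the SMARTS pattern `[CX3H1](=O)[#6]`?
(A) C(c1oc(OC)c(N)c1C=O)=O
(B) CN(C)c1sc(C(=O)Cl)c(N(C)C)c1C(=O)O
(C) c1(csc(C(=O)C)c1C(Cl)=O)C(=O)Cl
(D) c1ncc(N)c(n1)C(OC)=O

A

[CX3H1](=O)[#6] describes an sp2 carbon with one H, double-bonded to O and single-bonded to carbon (an aldehyde).
(A) contains an aldehyde (-CHO), which satisfies every atom and bond constraint.
(B) has a carboxylic acid group (-C(=O)OH) but the carbonyl carbon has H0 and is bonded to O, not H1.
(C) has an acetyl/ketone group (-C(=O)CH3) but the carbonyl carbon has H0 (two carbon neighbours), not H1.
(D) has a methyl-ester group (-C(=O)OCH3) but the carbonyl carbon has H0, not H1.
So the answer is (A).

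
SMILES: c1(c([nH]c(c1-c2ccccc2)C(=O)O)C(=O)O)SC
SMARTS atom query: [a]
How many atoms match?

11

The query [a] means: a matches any aromatic atom.
Check the 19 heavy atoms by environment: 1× n (aromatic) → match; 10× c (aromatic) → match; 3× C → no; 4× O → no; 1× S → no.
Summing the matching environments: 1 + 10 = 11 matching atoms.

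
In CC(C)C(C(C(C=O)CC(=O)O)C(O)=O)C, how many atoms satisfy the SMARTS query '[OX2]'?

2

The query [OX2] means: aliphatic oxygen with two total connections — ether, hydroxyl, or ester single-bond O.
Check the 16 heavy atoms by environment: 8× C (X4) → no; 3× C (X3) → no; 3× O (X1) → no; 2× O (X2) → match.
That gives 2 matching atoms.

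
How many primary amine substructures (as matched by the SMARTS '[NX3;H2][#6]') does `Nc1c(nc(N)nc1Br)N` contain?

3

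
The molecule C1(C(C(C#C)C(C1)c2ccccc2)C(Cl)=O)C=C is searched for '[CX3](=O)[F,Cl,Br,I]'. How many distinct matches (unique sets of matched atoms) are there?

[CX3](=O)[F,Cl,Br,I] is the SMARTS for an acyl halide: a carbonyl carbon bonded to a halogen.
Exactly one fragment in the molecule meets all constraints, giving 1 match.

1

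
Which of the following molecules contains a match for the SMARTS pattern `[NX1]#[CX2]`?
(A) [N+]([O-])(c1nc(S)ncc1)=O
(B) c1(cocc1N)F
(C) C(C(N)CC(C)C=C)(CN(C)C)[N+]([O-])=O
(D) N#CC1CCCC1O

D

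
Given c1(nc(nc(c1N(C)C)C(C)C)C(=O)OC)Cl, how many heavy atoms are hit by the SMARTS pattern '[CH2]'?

Check the 17 heavy atoms by environment: 2× n (aromatic, H0) → no; 4× c (aromatic, H0) → no; 1× N (H0) → no; 5× C (H3) → no; 1× Cl (H0) → no; 1× C (H1) → no; 1× C (H0) → no; 2× O (H0) → no.
No environment satisfies the query, so 0 matching atoms.

0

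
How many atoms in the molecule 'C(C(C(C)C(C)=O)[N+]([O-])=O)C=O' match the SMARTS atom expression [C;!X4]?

Check the 12 heavy atoms by environment: 5× C (X4) → no; 1× N (charge +1, X3) → no; 1× O (charge -1, X1) → no; 3× O (X1) → no; 2× C (X3) → match.
That gives 2 matching atoms.

2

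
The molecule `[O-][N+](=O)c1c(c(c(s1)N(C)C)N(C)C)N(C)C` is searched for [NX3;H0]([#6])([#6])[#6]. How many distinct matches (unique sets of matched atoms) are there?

[NX3;H0]([#6])([#6])[#6] is the SMARTS for a tertiary amine: a trivalent nitrogen with no H, bonded to three carbons.
The molecule carries 3 separate instances of a dimethylamino group (-N(CH3)2) meeting every constraint; each maps to a distinct set of atoms, giving 3 matches.

3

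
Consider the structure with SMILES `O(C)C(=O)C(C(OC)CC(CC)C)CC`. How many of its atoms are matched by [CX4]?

The query [CX4] means: C with X4: aliphatic carbon with exactly 4 total connections (bonds + H).
Check the 15 heavy atoms by environment: 11× C (X4) → match; 2× O (X2) → no; 1× C (X3) → no; 1× O (X1) → no.
That gives 11 matching atoms.

11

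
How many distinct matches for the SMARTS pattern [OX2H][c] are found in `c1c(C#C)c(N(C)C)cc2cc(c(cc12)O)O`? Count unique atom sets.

2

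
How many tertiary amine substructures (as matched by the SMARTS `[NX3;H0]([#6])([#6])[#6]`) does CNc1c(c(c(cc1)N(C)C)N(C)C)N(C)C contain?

3

[NX3;H0]([#6])([#6])[#6] is the SMARTS for a tertiary amine: a trivalent nitrogen with no H, bonded to three carbons.
The molecule carries 3 separate instances of a dimethylamino group (-N(CH3)2) meeting every constraint; each maps to a distinct set of atoms, giving 3 matches.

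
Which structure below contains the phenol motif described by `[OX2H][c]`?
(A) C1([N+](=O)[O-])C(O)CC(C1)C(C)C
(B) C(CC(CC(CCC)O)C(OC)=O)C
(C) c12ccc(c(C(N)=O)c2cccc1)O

C

[OX2H][c] describes a hydroxyl oxygen attached to an aromatic carbon (a phenol).
(A) has a hydroxyl group (-OH) but the -OH is on an aliphatic carbon, not an aromatic c.
(B) has a hydroxyl group (-OH) but the -OH is on an aliphatic carbon, not an aromatic c.
(C) contains a hydroxyl group (-OH), which satisfies every atom and bond constraint.
So the answer is (C).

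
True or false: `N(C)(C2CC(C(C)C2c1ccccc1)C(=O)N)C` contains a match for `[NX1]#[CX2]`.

False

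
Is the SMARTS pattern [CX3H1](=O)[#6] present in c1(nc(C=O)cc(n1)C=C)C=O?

Yes

The pattern [CX3H1](=O)[#6] describes an sp2 carbon with one H, double-bonded to O and single-bonded to carbon — an aldehyde.
The molecule carries an aldehyde (-CHO), whose atoms satisfy every constraint of the query, so the pattern matches.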